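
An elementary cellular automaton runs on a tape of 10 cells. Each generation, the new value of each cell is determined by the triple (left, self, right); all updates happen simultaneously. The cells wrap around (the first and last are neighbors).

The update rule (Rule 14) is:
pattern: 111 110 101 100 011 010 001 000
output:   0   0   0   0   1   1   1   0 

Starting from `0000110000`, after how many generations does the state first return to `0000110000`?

10

0001100000
0011000000
0110000000
1100000000
1000000001
0000000011
0000000110
0000001100
0000011000
0000110000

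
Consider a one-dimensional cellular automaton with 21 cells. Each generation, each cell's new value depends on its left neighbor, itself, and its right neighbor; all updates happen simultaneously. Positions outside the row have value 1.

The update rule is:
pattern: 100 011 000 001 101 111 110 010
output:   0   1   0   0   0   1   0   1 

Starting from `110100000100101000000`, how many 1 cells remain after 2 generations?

4

generation 1: 100100000100101000000
generation 2: 000100000100101000000
count of 1: 4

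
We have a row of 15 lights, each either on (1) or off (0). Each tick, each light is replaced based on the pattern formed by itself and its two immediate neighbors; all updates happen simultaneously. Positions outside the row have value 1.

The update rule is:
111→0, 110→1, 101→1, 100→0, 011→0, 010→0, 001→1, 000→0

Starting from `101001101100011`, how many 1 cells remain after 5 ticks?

7

tick 1: 110010110100100
tick 2: 010101011001001
tick 3: 101010101010010
tick 4: 110101010100101
tick 5: 011010101001010
count of 1: 7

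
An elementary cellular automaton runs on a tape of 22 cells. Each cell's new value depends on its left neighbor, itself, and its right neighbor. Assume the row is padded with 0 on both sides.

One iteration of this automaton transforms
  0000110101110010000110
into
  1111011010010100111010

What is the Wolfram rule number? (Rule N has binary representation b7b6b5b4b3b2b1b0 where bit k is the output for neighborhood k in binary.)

position 10: 111 → 0  (bit 7 = 0)
position 5: 110 → 1  (bit 6 = 1)
position 6: 101 → 1  (bit 5 = 1)
position 12: 100 → 0  (bit 4 = 0)
position 4: 011 → 0  (bit 3 = 0)
position 7: 010 → 0  (bit 2 = 0)
position 3: 001 → 1  (bit 1 = 1)
position 0: 000 → 1  (bit 0 = 1)
bits b7..b0 = 01100011 = 99

99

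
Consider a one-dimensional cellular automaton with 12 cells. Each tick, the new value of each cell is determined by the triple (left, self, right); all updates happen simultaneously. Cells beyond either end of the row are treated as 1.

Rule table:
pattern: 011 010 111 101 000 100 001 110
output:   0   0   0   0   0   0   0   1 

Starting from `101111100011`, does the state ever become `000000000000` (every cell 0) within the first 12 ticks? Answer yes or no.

no

100000100000
100000000000
100000000000  (fixed point — unchanged through tick 12)
tick 12 is 100000000000, still not uniform 0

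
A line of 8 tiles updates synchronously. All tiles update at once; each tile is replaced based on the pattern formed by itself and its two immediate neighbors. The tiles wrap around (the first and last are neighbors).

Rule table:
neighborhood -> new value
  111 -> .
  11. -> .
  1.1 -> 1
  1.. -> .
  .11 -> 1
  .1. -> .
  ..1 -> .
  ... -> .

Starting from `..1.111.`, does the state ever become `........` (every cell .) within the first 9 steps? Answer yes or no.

step 1: ...11...
step 2: ...1....
step 3: ........
all cells are . at step 3

yes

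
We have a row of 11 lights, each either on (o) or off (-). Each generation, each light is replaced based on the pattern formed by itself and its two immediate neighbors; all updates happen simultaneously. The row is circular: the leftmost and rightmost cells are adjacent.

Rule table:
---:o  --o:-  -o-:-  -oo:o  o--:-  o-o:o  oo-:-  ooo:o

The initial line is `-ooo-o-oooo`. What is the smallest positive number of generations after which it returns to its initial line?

ooo-o-oooo-
oo-o-oooo-o
o-o-oooo-oo
-o-oooo-ooo
o-oooo-ooo-
-oooo-ooo-o
oooo-ooo-o-
ooo-ooo-o-o
oo-ooo-o-oo
o-ooo-o-ooo
-ooo-o-oooo

11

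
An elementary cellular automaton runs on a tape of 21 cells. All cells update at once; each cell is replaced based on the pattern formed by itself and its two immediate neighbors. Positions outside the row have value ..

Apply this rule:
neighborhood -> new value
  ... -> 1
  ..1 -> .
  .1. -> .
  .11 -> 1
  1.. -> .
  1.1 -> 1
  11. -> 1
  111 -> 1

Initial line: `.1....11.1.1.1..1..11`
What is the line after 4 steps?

11111111111.1.1111111

...11.111.1.1......11
11.1111111.1..1111.11
11111111111...1111111
11111111111.1.1111111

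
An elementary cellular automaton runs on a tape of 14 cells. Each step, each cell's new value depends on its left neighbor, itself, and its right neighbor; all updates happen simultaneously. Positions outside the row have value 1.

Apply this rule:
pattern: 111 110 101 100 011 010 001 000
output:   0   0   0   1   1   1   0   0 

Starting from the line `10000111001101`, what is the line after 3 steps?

step 1: 01000100101001
step 2: 01100110101101
step 3: 01010100101001

01010100101001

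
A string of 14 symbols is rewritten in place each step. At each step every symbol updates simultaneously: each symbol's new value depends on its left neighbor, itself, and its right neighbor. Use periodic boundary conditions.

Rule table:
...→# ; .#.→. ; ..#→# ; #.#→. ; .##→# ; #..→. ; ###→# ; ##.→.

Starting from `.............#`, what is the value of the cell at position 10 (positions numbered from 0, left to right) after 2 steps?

step 1: .############.
step 2: ############..
position 10 holds #

#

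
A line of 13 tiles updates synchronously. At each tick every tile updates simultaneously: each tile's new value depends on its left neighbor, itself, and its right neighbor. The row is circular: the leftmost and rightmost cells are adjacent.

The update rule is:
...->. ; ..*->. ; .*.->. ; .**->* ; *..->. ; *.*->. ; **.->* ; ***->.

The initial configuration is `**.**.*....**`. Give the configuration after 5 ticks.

tick 1: .*.**......*.
tick 2: ...**........
tick 3: ...**........  (fixed point — unchanged through tick 5)

...**........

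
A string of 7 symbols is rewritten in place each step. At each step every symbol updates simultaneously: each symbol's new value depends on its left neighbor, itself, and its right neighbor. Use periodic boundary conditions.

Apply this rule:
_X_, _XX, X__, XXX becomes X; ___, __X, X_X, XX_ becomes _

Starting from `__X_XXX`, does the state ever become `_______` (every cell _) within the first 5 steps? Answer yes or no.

X_X_XX_
X_X_X__
X_X_XX_  (repeats step 1; period 2)
step 5: X_X_XX_
step 5 is X_X_XX_, still not uniform _

no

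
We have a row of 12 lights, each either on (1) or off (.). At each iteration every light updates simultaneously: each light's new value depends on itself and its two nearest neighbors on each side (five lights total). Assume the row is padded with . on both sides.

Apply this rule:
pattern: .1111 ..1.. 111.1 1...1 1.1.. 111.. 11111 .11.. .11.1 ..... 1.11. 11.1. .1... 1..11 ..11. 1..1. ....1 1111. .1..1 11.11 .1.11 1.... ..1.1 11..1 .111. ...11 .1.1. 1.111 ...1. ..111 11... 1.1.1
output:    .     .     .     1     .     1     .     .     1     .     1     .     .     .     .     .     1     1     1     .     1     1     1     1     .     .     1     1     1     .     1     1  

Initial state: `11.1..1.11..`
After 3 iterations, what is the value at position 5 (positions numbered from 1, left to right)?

iteration 1: .1..1.111.11
iteration 2: 1.1.111...1.
iteration 3: 11111.1111..
position 5 holds 1

1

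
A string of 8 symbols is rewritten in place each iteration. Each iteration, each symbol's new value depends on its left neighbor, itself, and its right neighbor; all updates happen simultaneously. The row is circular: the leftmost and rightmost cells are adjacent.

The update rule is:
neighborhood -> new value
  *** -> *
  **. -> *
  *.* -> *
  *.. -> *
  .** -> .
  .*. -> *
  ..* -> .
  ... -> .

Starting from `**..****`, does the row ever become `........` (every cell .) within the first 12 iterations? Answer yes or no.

no

***..***
****..**
*****..*
******..
.******.
..******
*..*****
**..****  (repeats iteration 0; period 8)
iteration 12: ******..
iteration 12 is ******.., still not uniform .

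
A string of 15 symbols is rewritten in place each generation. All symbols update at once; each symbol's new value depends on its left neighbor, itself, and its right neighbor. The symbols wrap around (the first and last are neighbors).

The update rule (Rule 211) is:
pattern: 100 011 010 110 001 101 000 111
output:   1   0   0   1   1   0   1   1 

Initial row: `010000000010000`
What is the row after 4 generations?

generation 1: 101111111101111
generation 2: 100111111100111
generation 3: 111011111111011
generation 4: 111001111111001

111001111111001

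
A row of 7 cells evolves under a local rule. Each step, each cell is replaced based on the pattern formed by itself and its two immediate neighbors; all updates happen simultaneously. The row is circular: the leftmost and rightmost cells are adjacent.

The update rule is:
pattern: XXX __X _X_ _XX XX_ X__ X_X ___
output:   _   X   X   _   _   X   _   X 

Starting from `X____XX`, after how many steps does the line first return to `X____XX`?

_XXXX__
X____XX

2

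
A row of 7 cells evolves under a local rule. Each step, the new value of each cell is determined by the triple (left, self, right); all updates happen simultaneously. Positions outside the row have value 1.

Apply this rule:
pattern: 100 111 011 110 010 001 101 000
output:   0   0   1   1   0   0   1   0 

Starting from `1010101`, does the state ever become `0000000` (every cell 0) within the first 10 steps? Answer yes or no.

step 1: 1101011
step 2: 0110110
step 3: 1111111
step 4: 0000000
all cells are 0 at step 4

yes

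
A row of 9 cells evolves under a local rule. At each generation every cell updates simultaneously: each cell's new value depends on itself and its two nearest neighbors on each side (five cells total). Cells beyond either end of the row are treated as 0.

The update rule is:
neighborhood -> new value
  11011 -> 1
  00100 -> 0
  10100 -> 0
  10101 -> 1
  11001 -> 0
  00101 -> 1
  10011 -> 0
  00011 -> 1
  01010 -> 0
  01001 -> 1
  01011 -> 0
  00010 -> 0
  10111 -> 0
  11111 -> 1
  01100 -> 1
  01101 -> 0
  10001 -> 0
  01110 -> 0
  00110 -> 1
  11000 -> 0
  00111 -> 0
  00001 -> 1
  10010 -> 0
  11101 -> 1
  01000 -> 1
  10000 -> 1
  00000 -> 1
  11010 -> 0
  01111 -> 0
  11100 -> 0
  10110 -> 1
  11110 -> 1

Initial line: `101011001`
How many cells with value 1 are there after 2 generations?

generation 1: 101011000
generation 2: 101011011
count of 1: 6

6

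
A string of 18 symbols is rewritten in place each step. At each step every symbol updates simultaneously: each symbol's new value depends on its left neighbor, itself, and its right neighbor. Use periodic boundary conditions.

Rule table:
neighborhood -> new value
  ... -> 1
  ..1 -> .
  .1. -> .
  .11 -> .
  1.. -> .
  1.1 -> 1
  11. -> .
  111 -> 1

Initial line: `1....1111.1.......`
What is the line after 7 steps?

....1..1....1..111

step 1: ..11..11.1..11111.
step 2: 1.......1....111..
step 3: ..11111...11..1...
step 4: 1..111..1.......11
step 5: ....1.....11111..1
step 6: .11...111..111....
step 7: ....1..1....1..111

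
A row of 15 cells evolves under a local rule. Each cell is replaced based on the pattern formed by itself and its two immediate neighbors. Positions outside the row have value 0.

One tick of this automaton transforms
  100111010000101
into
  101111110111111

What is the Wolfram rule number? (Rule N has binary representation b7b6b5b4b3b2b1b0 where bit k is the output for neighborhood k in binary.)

position 4: 111 → 1  (bit 7 = 1)
position 5: 110 → 1  (bit 6 = 1)
position 6: 101 → 1  (bit 5 = 1)
position 1: 100 → 0  (bit 4 = 0)
position 3: 011 → 1  (bit 3 = 1)
position 0: 010 → 1  (bit 2 = 1)
position 2: 001 → 1  (bit 1 = 1)
position 9: 000 → 1  (bit 0 = 1)
bits b7..b0 = 11101111 = 239

239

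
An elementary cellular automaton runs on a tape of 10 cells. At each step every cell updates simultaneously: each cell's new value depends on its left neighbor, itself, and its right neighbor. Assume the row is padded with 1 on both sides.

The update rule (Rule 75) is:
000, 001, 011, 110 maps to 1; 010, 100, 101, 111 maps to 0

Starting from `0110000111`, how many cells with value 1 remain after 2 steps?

0110111100
0110100101
count of 1: 5

5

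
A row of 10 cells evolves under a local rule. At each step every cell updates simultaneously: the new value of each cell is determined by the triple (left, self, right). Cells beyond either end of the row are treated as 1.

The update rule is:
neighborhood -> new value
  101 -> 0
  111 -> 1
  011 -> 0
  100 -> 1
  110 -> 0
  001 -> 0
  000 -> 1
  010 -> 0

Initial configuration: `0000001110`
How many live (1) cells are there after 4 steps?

6

1111100100
1111010010
1110001000
1101100110
count of 1: 6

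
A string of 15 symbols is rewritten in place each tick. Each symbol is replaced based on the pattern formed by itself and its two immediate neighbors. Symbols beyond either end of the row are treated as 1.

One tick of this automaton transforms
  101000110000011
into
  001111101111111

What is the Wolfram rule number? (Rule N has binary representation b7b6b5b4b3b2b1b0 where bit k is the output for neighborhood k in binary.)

position 14: 111 → 1  (bit 7 = 1)
position 0: 110 → 0  (bit 6 = 0)
position 1: 101 → 0  (bit 5 = 0)
position 3: 100 → 1  (bit 4 = 1)
position 6: 011 → 1  (bit 3 = 1)
position 2: 010 → 1  (bit 2 = 1)
position 5: 001 → 1  (bit 1 = 1)
position 4: 000 → 1  (bit 0 = 1)
bits b7..b0 = 10011111 = 159

159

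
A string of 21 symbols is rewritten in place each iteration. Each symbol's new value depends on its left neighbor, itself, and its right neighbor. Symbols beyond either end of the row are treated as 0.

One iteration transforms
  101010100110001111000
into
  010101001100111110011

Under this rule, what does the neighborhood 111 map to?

1

At position 15 the neighborhood is 111; the next row has 1 there.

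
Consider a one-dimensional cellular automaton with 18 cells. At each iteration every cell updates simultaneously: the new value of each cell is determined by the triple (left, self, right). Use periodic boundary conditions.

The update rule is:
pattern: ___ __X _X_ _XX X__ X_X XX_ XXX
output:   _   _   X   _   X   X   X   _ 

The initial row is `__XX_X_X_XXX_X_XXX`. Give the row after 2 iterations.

X__XXXXXX__XXXX__X
XX______XX____XX__

XX______XX____XX__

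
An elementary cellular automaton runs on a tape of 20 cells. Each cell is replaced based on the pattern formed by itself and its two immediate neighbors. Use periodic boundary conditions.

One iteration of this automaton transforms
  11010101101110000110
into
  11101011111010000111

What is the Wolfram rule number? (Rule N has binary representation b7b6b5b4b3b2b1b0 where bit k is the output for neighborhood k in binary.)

104

position 11: 111 → 0  (bit 7 = 0)
position 1: 110 → 1  (bit 6 = 1)
position 2: 101 → 1  (bit 5 = 1)
position 13: 100 → 0  (bit 4 = 0)
position 0: 011 → 1  (bit 3 = 1)
position 3: 010 → 0  (bit 2 = 0)
position 16: 001 → 0  (bit 1 = 0)
position 14: 000 → 0  (bit 0 = 0)
bits b7..b0 = 01101000 = 104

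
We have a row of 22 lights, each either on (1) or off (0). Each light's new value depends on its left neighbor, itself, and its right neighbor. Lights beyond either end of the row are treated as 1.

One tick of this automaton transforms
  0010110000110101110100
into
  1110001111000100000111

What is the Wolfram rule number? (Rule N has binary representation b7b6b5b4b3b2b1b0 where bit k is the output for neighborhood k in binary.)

23

position 16: 111 → 0  (bit 7 = 0)
position 5: 110 → 0  (bit 6 = 0)
position 3: 101 → 0  (bit 5 = 0)
position 0: 100 → 1  (bit 4 = 1)
position 4: 011 → 0  (bit 3 = 0)
position 2: 010 → 1  (bit 2 = 1)
position 1: 001 → 1  (bit 1 = 1)
position 7: 000 → 1  (bit 0 = 1)
bits b7..b0 = 00010111 = 23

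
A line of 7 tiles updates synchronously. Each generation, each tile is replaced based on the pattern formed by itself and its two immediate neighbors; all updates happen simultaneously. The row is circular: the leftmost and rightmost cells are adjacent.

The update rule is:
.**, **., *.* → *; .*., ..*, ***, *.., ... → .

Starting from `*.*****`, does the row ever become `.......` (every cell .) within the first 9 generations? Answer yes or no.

***....
*.*....
.*.....
.......
all cells are . at generation 4

yes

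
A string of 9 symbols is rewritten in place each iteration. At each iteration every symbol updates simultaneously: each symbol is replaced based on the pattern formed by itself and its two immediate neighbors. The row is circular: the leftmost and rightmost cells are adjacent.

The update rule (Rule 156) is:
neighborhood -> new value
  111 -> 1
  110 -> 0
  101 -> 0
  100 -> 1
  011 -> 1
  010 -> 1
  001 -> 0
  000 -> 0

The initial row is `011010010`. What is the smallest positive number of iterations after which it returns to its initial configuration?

iteration 1: 010011011
iteration 2: 011010010

2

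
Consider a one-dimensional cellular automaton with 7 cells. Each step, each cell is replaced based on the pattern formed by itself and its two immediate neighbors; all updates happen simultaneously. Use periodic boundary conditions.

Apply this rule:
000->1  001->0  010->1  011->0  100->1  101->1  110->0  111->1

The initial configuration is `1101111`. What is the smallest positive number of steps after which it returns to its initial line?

step 1: 1010111
step 2: 0111011
step 3: 1010100
step 4: 1111110
step 5: 0111101
step 6: 1011011
step 7: 0100101
step 8: 1110111
step 9: 1101011
step 10: 1011101
step 11: 0101010
step 12: 0111111
step 13: 1011110
step 14: 1101101
step 15: 1010010
step 16: 1111011
step 17: 1110101
step 18: 1101110
step 19: 0010101
step 20: 1011111
step 21: 0101111
step 22: 1110110
step 23: 0101001
step 24: 1111101
step 25: 1111010
step 26: 0110111
step 27: 1001010
step 28: 1101111

28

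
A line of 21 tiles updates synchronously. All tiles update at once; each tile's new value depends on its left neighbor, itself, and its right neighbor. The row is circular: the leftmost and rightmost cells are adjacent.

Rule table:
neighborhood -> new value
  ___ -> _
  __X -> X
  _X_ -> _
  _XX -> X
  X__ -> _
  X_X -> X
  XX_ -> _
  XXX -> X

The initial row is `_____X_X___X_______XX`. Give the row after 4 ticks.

_X_X___X_______XX____

____X_X___X_______XX_
___X_X___X_______XX__
__X_X___X_______XX___
_X_X___X_______XX____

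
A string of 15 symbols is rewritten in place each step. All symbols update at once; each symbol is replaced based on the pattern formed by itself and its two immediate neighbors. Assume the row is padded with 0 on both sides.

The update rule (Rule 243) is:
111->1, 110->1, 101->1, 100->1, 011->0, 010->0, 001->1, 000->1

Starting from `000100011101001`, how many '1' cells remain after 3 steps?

111011101110110
011101110111011
101110111011101
count of 1: 11

11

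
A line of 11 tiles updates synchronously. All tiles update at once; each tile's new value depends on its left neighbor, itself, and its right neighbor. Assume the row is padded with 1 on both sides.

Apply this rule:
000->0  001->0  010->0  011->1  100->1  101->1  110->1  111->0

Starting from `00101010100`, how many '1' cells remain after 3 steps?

6

step 1: 10010101010
step 2: 11001010101
step 3: 01100101011
count of 1: 6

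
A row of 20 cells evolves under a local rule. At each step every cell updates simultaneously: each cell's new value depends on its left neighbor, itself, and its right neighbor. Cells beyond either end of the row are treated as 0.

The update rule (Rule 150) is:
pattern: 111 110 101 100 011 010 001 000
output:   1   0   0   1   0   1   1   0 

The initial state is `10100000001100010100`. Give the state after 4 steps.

10110000010010110110
10001000111110000001
11011101011101000011
00001001001001100100

00001001001001100100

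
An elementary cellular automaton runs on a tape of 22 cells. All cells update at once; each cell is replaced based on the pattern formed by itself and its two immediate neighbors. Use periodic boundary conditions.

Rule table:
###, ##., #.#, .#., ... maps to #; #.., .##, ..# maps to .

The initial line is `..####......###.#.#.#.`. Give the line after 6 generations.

generation 1: #..###.####..########.
generation 2: #...###.###...########
generation 3: #.#..###.##.#..#######
generation 4: ###...###.###...######
generation 5: ###.#..###.##.#..#####
generation 6: #####...###.###...####

#####...###.###...####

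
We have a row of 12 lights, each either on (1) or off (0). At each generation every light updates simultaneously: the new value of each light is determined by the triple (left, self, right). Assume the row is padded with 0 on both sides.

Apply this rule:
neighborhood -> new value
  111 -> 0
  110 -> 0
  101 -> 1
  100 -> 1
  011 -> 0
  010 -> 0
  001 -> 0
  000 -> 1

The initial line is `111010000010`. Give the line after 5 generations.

010011100111

000101111001
110010000100
001001110011
100100001000
010011100111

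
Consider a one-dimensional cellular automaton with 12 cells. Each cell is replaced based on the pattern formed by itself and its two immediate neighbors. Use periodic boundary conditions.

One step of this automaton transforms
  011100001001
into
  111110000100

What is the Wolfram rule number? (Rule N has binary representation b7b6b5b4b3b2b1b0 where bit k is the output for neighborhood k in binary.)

248

position 2: 111 → 1  (bit 7 = 1)
position 3: 110 → 1  (bit 6 = 1)
position 0: 101 → 1  (bit 5 = 1)
position 4: 100 → 1  (bit 4 = 1)
position 1: 011 → 1  (bit 3 = 1)
position 8: 010 → 0  (bit 2 = 0)
position 7: 001 → 0  (bit 1 = 0)
position 5: 000 → 0  (bit 0 = 0)
bits b7..b0 = 11111000 = 248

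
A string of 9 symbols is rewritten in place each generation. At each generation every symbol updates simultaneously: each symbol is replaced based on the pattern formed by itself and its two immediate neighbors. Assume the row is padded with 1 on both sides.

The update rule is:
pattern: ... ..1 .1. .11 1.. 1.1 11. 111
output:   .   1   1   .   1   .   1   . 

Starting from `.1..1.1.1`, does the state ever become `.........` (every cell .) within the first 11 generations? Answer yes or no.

no

.1111.1..
....1.111
1..11....
111.11..1
..1..111.
11111..1.
....1111.
1..1...1.
11111.11.
....1..1.
1..11111.
generation 11 is 1..11111., still not uniform .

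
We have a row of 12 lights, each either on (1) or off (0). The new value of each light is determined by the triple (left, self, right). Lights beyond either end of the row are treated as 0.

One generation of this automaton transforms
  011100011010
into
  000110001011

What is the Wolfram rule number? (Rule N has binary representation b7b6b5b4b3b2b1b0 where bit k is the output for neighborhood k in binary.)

84

position 2: 111 → 0  (bit 7 = 0)
position 3: 110 → 1  (bit 6 = 1)
position 9: 101 → 0  (bit 5 = 0)
position 4: 100 → 1  (bit 4 = 1)
position 1: 011 → 0  (bit 3 = 0)
position 10: 010 → 1  (bit 2 = 1)
position 0: 001 → 0  (bit 1 = 0)
position 5: 000 → 0  (bit 0 = 0)
bits b7..b0 = 01010100 = 84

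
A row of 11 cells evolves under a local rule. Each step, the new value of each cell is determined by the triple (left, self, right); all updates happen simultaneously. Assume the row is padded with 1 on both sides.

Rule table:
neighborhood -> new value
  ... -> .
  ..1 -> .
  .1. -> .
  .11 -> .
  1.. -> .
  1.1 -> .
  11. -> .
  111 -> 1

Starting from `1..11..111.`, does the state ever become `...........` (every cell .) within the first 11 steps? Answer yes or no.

yes

step 1: ........1..
step 2: ...........
all cells are . at step 2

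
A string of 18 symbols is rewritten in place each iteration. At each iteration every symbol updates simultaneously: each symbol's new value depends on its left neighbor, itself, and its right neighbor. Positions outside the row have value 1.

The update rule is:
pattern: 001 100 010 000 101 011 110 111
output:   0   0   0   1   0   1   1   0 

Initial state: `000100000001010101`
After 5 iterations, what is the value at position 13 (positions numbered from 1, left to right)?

0

010001111100000001
000101000101111101
010000010001000101
000111000100010001
010101010001000101
position 13 holds 0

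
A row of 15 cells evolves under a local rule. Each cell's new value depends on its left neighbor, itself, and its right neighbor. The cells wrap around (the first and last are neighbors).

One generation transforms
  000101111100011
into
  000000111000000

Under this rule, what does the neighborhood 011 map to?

0

At position 5 the neighborhood is 011; the next row has 0 there.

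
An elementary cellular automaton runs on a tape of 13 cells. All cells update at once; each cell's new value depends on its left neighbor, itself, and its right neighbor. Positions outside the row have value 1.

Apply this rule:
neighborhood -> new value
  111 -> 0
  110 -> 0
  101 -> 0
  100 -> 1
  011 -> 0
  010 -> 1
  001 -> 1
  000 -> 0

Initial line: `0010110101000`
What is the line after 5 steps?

1000010000010

1110000101101
0001001100000
1011110010001
0000001111010
1000010000010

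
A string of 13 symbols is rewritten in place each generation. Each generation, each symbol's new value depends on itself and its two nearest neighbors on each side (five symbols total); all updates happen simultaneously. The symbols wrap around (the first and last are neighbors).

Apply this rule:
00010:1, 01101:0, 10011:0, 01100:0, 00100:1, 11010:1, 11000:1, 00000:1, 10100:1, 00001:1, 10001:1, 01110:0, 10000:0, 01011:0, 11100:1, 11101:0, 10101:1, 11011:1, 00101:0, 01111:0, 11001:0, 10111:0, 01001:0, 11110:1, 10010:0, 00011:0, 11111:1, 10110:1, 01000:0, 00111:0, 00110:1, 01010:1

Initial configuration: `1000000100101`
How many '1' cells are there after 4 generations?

generation 1: 0101111100001
generation 2: 1100011110110
generation 3: 1011000101101
generation 4: 0110111001011
count of 1: 8

8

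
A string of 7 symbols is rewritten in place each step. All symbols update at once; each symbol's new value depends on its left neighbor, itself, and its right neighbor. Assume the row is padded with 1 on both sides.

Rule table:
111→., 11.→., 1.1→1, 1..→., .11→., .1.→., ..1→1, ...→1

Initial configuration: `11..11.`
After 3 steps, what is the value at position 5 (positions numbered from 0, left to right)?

step 1: ...1..1
step 2: .11..1.
step 3: 1...1.1
position 5 holds .

.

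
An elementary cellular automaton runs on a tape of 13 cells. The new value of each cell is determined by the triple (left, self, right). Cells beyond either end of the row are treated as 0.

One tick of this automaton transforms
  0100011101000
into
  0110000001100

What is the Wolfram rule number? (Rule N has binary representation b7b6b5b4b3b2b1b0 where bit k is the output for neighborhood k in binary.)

20

position 6: 111 → 0  (bit 7 = 0)
position 7: 110 → 0  (bit 6 = 0)
position 8: 101 → 0  (bit 5 = 0)
position 2: 100 → 1  (bit 4 = 1)
position 5: 011 → 0  (bit 3 = 0)
position 1: 010 → 1  (bit 2 = 1)
position 0: 001 → 0  (bit 1 = 0)
position 3: 000 → 0  (bit 0 = 0)
bits b7..b0 = 00010100 = 20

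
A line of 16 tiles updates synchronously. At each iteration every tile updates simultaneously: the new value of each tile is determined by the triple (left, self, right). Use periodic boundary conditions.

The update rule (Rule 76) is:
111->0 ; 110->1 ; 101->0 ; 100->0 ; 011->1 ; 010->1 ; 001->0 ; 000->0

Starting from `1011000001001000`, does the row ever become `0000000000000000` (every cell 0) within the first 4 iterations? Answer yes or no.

iteration 1: 1011000001001000  (fixed point — unchanged through iteration 4)
iteration 4 is 1011000001001000, still not uniform 0

no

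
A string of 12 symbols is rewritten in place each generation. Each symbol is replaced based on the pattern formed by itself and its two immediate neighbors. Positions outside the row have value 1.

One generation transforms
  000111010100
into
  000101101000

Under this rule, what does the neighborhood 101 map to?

1

At position 6 the neighborhood is 101; the next row has 1 there.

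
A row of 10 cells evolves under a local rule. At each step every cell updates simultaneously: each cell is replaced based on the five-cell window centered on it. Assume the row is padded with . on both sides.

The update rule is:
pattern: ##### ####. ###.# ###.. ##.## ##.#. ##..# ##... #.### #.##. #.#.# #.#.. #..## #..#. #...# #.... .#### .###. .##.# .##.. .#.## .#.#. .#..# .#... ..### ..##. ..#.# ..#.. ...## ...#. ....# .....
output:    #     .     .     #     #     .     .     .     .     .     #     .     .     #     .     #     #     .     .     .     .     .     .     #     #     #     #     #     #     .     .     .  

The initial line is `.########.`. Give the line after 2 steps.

step 1: #######.#.
step 2: #####....#

#####....#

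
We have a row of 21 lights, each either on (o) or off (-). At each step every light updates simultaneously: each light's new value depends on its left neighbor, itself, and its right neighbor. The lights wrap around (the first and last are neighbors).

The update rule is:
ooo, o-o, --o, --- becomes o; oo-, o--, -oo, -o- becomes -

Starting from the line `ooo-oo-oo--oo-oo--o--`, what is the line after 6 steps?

-o--o--o--oo--o--o-o-

-o-o--o---o--o---o--o
o-o--o--oo--o--oo--o-
-o--o--o---o--o---o-o
o--o--o--oo--o--oo-o-
--o--o--o---o--o--o-o
-o--o--o--oo--o--o-o-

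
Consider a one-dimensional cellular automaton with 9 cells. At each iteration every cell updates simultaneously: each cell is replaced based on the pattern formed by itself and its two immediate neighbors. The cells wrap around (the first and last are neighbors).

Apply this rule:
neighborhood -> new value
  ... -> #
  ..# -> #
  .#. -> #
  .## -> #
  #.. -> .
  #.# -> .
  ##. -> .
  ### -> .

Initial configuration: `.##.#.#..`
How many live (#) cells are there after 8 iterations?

##..#.#.#
...##.#.#
.###..#.#
.#...##.#
.#.###..#
.#.#...##
.#.#.###.
##.#.#...
count of #: 4

4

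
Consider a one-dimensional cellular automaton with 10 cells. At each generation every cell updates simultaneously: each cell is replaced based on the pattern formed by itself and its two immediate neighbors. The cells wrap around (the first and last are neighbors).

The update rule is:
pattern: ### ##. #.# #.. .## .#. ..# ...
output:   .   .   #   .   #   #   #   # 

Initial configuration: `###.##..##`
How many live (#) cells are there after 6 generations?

6

...##..##.
####..##..
#....##..#
..####..##
.##....##.
##..####..
count of #: 6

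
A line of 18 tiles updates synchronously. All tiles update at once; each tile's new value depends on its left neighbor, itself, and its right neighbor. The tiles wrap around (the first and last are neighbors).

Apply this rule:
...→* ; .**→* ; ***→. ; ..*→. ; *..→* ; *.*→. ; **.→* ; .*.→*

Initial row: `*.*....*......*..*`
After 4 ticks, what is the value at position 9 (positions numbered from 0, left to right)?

*.****.******.**.*
*.*..*.*....*.**.*
*.**.*.****.*.**.*
*.**.*.*..*.*.**.*
position 9 holds .

.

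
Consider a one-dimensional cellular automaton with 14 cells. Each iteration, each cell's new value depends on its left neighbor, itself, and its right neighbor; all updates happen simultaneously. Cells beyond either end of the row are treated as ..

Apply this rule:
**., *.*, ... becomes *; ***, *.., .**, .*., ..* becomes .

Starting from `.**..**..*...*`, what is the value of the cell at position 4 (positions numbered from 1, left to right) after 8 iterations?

..*...*....*..
*...*...**...*
..*...*..*.*..
*...*.....*..*
..*...***.....
*...*...*.****
..*...*..*...*
*...*......*..
position 4 holds .

.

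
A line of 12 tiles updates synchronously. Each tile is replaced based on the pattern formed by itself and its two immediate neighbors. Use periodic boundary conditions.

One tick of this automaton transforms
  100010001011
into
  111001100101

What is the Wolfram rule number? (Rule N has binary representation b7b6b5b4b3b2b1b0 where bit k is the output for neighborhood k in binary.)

241

position 11: 111 → 1  (bit 7 = 1)
position 0: 110 → 1  (bit 6 = 1)
position 9: 101 → 1  (bit 5 = 1)
position 1: 100 → 1  (bit 4 = 1)
position 10: 011 → 0  (bit 3 = 0)
position 4: 010 → 0  (bit 2 = 0)
position 3: 001 → 0  (bit 1 = 0)
position 2: 000 → 1  (bit 0 = 1)
bits b7..b0 = 11110001 = 241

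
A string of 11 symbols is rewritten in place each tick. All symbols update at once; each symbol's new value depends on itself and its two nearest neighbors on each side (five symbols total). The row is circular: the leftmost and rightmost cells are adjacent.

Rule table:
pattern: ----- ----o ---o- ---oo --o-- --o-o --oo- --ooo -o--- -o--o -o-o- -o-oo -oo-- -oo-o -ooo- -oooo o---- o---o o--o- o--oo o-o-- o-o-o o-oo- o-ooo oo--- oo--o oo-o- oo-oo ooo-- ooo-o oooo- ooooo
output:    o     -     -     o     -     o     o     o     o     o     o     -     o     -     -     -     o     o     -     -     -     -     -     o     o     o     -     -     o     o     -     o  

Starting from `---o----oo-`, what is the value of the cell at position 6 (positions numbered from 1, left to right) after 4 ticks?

-

o---oo-oooo
ooooo--o-o-
o-o-oo-oo--
oo------oo-
position 6 holds -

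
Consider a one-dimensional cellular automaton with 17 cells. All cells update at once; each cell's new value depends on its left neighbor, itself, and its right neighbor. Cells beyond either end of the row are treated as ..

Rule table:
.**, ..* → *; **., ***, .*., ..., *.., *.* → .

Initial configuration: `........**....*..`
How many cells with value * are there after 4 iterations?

3

.......**....*...
......**....*....
.....**....*.....
....**....*......
count of *: 3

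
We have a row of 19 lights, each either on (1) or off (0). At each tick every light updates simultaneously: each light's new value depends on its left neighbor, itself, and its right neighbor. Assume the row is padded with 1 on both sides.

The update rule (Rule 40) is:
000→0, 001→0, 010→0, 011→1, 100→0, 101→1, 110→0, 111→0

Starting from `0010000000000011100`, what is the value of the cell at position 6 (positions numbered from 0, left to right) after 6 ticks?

0

0000000000000010000
0000000000000000000
0000000000000000000  (fixed point — unchanged through tick 6)
position 6 holds 0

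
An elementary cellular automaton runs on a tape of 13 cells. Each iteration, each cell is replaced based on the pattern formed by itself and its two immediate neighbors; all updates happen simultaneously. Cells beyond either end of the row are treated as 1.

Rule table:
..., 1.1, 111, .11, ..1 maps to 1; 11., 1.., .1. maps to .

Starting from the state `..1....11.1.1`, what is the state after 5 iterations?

1111.1.111111

iteration 1: .1..1111.1.11
iteration 2: 1..1111.1.111
iteration 3: ..1111.1.1111
iteration 4: .1111.1.11111
iteration 5: 1111.1.111111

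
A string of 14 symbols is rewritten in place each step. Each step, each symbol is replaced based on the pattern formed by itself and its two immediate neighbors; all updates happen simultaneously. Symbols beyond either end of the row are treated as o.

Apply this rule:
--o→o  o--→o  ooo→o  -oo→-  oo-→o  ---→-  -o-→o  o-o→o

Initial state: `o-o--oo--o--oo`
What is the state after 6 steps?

ooooo-oooooo-o
oooooo-oooooo-
ooooooo-oooooo
oooooooo-ooooo
ooooooooo-oooo
oooooooooo-ooo

oooooooooo-ooo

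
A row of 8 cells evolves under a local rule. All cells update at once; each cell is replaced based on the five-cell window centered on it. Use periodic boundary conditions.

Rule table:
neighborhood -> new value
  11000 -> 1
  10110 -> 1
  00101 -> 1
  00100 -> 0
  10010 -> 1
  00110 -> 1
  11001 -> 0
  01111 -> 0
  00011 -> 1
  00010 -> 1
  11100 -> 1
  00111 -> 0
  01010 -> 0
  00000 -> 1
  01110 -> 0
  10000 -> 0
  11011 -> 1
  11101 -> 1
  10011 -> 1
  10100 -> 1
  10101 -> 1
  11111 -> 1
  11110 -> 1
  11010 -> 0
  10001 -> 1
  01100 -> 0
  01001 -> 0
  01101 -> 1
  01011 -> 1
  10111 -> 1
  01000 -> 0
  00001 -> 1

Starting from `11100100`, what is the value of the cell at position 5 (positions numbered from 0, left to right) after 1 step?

00101001
position 5 holds 0

0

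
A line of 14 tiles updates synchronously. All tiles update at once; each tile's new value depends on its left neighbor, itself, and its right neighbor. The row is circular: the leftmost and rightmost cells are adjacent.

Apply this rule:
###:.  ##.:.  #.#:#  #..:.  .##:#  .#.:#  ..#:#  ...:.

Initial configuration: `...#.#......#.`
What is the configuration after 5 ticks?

tick 1: ..####.....##.
tick 2: .##.......##..
tick 3: ##.......##...
tick 4: #.......##...#
tick 5: .......##...##

.......##...##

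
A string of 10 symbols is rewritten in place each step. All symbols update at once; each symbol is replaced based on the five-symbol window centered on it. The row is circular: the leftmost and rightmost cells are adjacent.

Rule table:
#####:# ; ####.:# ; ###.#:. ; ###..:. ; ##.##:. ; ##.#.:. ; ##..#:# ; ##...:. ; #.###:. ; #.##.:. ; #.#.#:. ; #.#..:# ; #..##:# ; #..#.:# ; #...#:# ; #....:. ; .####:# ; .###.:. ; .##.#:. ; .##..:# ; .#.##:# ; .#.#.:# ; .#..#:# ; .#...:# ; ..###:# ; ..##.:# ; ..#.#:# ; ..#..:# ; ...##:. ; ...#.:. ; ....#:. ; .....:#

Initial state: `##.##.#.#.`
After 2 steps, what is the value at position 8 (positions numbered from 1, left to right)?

step 1: .......#.#
step 2: #.###..###
position 8 holds #

#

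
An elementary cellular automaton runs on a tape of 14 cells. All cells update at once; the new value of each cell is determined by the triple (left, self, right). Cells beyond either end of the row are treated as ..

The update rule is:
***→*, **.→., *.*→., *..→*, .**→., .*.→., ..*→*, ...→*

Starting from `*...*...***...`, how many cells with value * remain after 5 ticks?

8

.***.***.*.***
*.*...*.....*.
...***.*****.*
***.*...***...
.*...***.*.***
count of *: 8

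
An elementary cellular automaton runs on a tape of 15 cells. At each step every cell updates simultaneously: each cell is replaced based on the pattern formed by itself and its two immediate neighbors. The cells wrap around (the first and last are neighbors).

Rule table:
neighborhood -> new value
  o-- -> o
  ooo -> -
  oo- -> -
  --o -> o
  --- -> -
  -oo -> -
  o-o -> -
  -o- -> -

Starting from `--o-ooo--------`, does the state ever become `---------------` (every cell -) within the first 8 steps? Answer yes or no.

step 1: -o-----o-------
step 2: o-o---o-o------
step 3: ---o-o---o----o
step 4: o-o---o-o-o--o-
step 5: ---o-o-----oo--
step 6: --o---o---o--o-
step 7: -o-o-o-o-o-oo-o
step 8: ---------------
all cells are - at step 8

yes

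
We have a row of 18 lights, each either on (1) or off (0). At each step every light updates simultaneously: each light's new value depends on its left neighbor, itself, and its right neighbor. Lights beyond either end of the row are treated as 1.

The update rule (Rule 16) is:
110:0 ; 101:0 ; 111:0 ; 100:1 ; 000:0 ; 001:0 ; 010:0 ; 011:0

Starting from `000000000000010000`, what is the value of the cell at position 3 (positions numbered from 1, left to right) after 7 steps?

0

100000000000001000
010000000000000100
001000000000000010
100100000000000000
010010000000000000
001001000000000000
100100100000000000
position 3 holds 0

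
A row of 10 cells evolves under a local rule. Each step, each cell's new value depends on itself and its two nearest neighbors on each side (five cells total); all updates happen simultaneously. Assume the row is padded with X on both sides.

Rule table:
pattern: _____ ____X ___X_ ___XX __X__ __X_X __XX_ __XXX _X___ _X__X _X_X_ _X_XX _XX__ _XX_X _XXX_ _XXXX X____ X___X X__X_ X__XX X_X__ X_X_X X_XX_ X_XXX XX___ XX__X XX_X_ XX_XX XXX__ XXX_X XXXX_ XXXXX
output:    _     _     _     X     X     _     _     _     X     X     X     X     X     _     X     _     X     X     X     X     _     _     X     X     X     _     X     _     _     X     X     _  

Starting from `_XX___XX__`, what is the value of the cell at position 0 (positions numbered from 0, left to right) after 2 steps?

_XXXXX_X_X
_X__XXX_XX
position 0 holds _

_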